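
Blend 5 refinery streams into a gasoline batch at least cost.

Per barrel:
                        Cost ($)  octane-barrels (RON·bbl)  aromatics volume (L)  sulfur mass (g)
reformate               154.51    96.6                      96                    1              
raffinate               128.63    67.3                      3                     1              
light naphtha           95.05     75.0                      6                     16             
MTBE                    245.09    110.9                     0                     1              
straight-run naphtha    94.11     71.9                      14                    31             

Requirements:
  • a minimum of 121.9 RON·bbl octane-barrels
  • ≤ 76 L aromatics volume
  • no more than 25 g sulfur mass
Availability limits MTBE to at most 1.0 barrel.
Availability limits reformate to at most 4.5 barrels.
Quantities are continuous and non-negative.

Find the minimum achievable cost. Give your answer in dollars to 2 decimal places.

$156.13

Let x1 = barrels of reformate, x2 = barrels of raffinate, x3 = barrels of light naphtha, x4 = barrels of MTBE, x5 = barrels of straight-run naphtha.
Minimise 154.51x1 + 128.63x2 + 95.05x3 + 245.09x4 + 94.11x5 with:
  96.6x1 + 67.3x2 + 75x3 + 110.9x4 + 71.9x5 ≥ 121.9   (octane-barrels)
  96x1 + 3x2 + 6x3 + 14x5 ≤ 76   (aromatics volume)
  1x1 + 1x2 + 16x3 + 1x4 + 31x5 ≤ 25   (sulfur mass)
  x4 ≤ 1
  x1 ≤ 4.5
  x1, x2, x3, x4, x5 ≥ 0.
At the optimum only reformate, light naphtha are positive (raffinate, MTBE, straight-run naphtha = 0). Binding constraints: octane-barrels and sulfur mass.
So reformate = 0.051272 barrels, light naphtha = 1.5593 barrels.
Total cost: 154.51·0.051272 + 95.05·1.5593 = 156.1335.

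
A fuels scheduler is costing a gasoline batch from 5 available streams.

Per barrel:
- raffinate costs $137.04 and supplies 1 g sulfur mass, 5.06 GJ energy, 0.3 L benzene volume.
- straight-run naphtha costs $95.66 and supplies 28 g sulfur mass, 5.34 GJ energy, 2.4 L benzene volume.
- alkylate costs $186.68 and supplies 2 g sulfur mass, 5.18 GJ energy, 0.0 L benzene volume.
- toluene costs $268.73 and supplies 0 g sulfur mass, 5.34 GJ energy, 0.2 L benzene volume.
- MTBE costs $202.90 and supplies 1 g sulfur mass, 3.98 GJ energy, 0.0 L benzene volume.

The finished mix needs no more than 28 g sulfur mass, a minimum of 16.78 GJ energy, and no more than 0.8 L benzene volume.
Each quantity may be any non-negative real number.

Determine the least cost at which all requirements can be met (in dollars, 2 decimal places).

$483.89

Treat it as an LP. Let x1 = barrels of raffinate, x2 = barrels of straight-run naphtha, x3 = barrels of alkylate, x4 = barrels of toluene, x5 = barrels of MTBE.
Minimise 137.04x1 + 95.66x2 + 186.68x3 + 268.73x4 + 202.9x5 s.t.:
  1x1 + 28x2 + 2x3 + 1x5 ≤ 28   (sulfur mass)
  5.06x1 + 5.34x2 + 5.18x3 + 5.34x4 + 3.98x5 ≥ 16.78   (energy)
  0.3x1 + 2.4x2 + 0.2x4 ≤ 0.8   (benzene volume)
  x1, x2, x3, x4, x5 ≥ 0.
At the optimum only raffinate, alkylate are positive (straight-run naphtha, toluene, MTBE = 0). The energy and benzene volume requirements are met with equality.
Optimal quantities: raffinate = 2.6667 barrels, alkylate = 0.63449 barrels.
Total cost: 137.04·2.6667 + 186.68·0.63449 = 483.8912.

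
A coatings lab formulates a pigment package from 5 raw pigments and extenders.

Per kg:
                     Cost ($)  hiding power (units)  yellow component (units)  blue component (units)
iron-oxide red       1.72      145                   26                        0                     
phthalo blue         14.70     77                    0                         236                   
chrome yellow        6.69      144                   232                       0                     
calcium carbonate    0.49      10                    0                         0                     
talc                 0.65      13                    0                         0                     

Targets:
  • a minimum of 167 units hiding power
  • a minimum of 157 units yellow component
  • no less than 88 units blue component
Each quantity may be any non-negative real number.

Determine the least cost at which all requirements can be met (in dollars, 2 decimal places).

$10.32

Treat it as an LP. Let x1 = kg of iron-oxide red, x2 = kg of phthalo blue, x3 = kg of chrome yellow, x4 = kg of calcium carbonate, x5 = kg of talc.
min 1.72x1 + 14.7x2 + 6.69x3 + 0.49x4 + 0.65x5 s.t.:
  145x1 + 77x2 + 144x3 + 10x4 + 13x5 ≥ 167   (hiding power)
  26x1 + 232x3 ≥ 157   (yellow component)
  236x2 ≥ 88   (blue component)
  x1, x2, x3, x4, x5 ≥ 0.
At the optimum only iron-oxide red, phthalo blue, chrome yellow are positive (calcium carbonate, talc = 0). Binding constraints: hiding power, yellow component, blue component.
Solving gives x1 = 0.3169, x2 = 0.3729, x3 = 0.6412.
Objective = 1.72·0.3169 + 14.7·0.3729 + 6.69·0.6412 = 10.3163.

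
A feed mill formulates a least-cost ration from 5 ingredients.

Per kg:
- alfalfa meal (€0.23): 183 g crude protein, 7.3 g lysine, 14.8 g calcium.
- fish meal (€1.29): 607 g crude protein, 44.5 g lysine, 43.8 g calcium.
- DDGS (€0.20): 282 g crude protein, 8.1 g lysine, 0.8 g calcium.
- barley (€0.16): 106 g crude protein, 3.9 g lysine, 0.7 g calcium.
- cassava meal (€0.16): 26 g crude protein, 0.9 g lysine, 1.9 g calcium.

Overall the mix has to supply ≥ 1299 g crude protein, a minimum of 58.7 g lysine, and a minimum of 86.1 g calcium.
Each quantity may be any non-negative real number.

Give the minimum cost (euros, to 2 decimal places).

Set it up as a linear program. Let x1 = kg of alfalfa meal, x2 = kg of fish meal, x3 = kg of DDGS, x4 = kg of barley, x5 = kg of cassava meal.
min 0.23x1 + 1.29x2 + 0.2x3 + 0.16x4 + 0.16x5 subject to:
  183x1 + 607x2 + 282x3 + 106x4 + 26x5 ≥ 1299   (crude protein)
  7.3x1 + 44.5x2 + 8.1x3 + 3.9x4 + 0.9x5 ≥ 58.7   (lysine)
  14.8x1 + 43.8x2 + 0.8x3 + 0.7x4 + 1.9x5 ≥ 86.1   (calcium)
  x1, x2, x3, x4, x5 ≥ 0.
The optimal basis is {alfalfa meal, DDGS}; fish meal, barley, cassava meal drop out. There the lysine and calcium constraints are tight.
So alfalfa meal = 5.704 kg, DDGS = 2.107 kg.
Cost = 0.23·5.704 + 0.2·2.107 = 1.7333.

€1.73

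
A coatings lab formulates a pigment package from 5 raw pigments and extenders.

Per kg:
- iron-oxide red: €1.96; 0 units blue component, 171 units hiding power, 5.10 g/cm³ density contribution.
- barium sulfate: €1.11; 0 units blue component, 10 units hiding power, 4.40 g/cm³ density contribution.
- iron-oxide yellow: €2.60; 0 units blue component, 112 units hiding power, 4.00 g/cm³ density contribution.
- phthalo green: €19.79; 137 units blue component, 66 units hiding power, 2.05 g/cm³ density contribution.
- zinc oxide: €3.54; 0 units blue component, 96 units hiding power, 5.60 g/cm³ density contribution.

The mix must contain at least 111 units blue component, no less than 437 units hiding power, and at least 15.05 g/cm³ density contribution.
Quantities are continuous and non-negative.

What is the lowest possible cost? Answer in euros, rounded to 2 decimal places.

Let x1 = kg of iron-oxide red, x2 = kg of barium sulfate, x3 = kg of iron-oxide yellow, x4 = kg of phthalo green, x5 = kg of zinc oxide.
Minimize 1.96x1 + 1.11x2 + 2.6x3 + 19.79x4 + 3.54x5 with:
  137x4 ≥ 111   (blue component)
  171x1 + 10x2 + 112x3 + 66x4 + 96x5 ≥ 437   (hiding power)
  5.1x1 + 4.4x2 + 4x3 + 2.05x4 + 5.6x5 ≥ 15.05   (density contribution)
  x1, x2, x3, x4, x5 ≥ 0.
The minimum-cost mix takes nothing from iron-oxide yellow, zinc oxide — only iron-oxide red, barium sulfate, phthalo green. Binding constraints: blue component, hiding power, density contribution.
So iron-oxide red = 2.215 kg, barium sulfate = 0.4755 kg, phthalo green = 0.8102 kg.
Total cost: 1.96·2.215 + 1.11·0.4755 + 19.79·0.8102 = 20.9031.

€20.90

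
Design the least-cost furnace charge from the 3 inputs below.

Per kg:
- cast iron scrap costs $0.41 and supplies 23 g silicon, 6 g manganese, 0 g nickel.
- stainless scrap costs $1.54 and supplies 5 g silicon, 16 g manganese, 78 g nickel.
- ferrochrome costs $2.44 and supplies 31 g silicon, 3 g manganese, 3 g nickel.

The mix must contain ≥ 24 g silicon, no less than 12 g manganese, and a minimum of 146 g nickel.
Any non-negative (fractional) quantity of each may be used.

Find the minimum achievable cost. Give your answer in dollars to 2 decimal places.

Let x1 = kg of cast iron scrap, x2 = kg of stainless scrap, x3 = kg of ferrochrome.
Minimise 0.41x1 + 1.54x2 + 2.44x3 with:
  23x1 + 5x2 + 31x3 ≥ 24   (silicon)
  6x1 + 16x2 + 3x3 ≥ 12   (manganese)
  78x2 + 3x3 ≥ 146   (nickel)
  x1, x2, x3 ≥ 0.
At the optimum only cast iron scrap, stainless scrap are positive (ferrochrome = 0). The silicon and nickel requirements are met with equality.
Solving gives x1 = 0.6366, x2 = 1.872.
Objective = 0.41·0.6366 + 1.54·1.872 = 3.1439.

$3.14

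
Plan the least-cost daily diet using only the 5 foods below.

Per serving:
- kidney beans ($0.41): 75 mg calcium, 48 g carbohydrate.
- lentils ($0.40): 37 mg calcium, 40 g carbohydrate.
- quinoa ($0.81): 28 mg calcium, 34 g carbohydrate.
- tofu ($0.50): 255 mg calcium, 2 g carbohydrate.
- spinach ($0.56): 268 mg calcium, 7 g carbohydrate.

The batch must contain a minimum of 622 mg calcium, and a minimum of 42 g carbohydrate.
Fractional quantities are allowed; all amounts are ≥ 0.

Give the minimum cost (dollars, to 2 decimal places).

$1.43

Let x1 = servings of kidney beans, x2 = servings of lentils, x3 = servings of quinoa, x4 = servings of tofu, x5 = servings of spinach.
Minimize 0.41x1 + 0.4x2 + 0.81x3 + 0.5x4 + 0.56x5 with:
  75x1 + 37x2 + 28x3 + 255x4 + 268x5 ≥ 622   (calcium)
  48x1 + 40x2 + 34x3 + 2x4 + 7x5 ≥ 42   (carbohydrate)
  x1, x2, x3, x4, x5 ≥ 0.
The optimal basis is {kidney beans, tofu}; lentils, quinoa, spinach drop out. The calcium and carbohydrate requirements are met with equality.
That vertex is x1 = 0.783, x4 = 2.209.
Hence cost = 0.41·0.783 + 0.5·2.209 = $1.4255.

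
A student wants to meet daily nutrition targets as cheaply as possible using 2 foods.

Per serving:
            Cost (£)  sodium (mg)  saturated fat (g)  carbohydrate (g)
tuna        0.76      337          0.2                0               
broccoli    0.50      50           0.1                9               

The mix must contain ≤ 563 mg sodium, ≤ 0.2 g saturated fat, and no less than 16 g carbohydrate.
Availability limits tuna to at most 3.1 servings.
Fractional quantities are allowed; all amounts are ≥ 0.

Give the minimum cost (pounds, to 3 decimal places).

£0.889

This is a linear program. Let x1 = servings of tuna, x2 = servings of broccoli.
Minimize 0.76x1 + 0.5x2 with:
  337x1 + 50x2 ≤ 563   (sodium)
  0.2x1 + 0.1x2 ≤ 0.2   (saturated fat)
  9x2 ≥ 16   (carbohydrate)
  x1 ≤ 3.1
  x1, x2 ≥ 0.
The minimum-cost mix takes nothing from tuna — only broccoli. Binding constraint: carbohydrate.
Optimal quantities: broccoli = 1.778 servings.
Hence cost = 0.5·1.778 = £0.88900.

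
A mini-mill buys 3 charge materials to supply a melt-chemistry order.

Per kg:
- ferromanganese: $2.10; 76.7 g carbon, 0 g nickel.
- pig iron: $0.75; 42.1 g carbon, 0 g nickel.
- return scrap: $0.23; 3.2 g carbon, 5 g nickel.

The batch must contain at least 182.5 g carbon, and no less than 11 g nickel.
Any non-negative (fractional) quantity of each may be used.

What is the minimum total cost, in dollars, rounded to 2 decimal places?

$3.63

This is a linear program. Let x1 = kg of ferromanganese, x2 = kg of pig iron, x3 = kg of return scrap.
Minimize 2.1x1 + 0.75x2 + 0.23x3 with:
  76.7x1 + 42.1x2 + 3.2x3 ≥ 182.5   (carbon)
  5x3 ≥ 11   (nickel)
  x1, x2, x3 ≥ 0.
At the optimum only pig iron, return scrap are positive (ferromanganese = 0). Binding constraints: carbon and nickel.
That vertex is x2 = 4.168, x3 = 2.2.
Objective = 0.75·4.168 + 0.23·2.2 = 3.6320.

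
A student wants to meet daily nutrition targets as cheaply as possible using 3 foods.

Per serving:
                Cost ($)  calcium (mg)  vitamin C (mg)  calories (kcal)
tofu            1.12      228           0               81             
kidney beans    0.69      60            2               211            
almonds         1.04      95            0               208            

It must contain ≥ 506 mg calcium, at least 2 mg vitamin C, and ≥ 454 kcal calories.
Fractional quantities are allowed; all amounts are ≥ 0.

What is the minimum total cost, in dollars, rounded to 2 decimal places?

Set it up as a linear program. Let x1 = servings of tofu, x2 = servings of kidney beans, x3 = servings of almonds.
Minimise 1.12x1 + 0.69x2 + 1.04x3 with:
  228x1 + 60x2 + 95x3 ≥ 506   (calcium)
  2x2 ≥ 2   (vitamin C)
  81x1 + 211x2 + 208x3 ≥ 454   (calories)
  x1, x2, x3 ≥ 0.
At the optimum only tofu, kidney beans are positive (almonds = 0). Binding constraints: calcium and calories.
Solving gives x1 = 1.839, x2 = 1.446.
Hence cost = 1.12·1.839 + 0.69·1.446 = $3.0574.

$3.06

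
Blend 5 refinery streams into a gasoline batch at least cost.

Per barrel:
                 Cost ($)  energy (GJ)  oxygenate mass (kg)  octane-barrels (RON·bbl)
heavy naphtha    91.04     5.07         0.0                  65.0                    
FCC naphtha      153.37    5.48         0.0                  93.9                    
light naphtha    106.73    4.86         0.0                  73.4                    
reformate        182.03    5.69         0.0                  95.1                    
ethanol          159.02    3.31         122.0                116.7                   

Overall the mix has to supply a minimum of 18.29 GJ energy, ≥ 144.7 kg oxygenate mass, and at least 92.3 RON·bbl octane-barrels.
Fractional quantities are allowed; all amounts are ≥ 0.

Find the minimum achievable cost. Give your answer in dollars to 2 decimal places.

Let x1 = barrels of heavy naphtha, x2 = barrels of FCC naphtha, x3 = barrels of light naphtha, x4 = barrels of reformate, x5 = barrels of ethanol.
Minimize 91.04x1 + 153.37x2 + 106.73x3 + 182.03x4 + 159.02x5 with:
  5.07x1 + 5.48x2 + 4.86x3 + 5.69x4 + 3.31x5 ≥ 18.29   (energy)
  122x5 ≥ 144.7   (oxygenate mass)
  65x1 + 93.9x2 + 73.4x3 + 95.1x4 + 116.7x5 ≥ 92.3   (octane-barrels)
  x1, x2, x3, x4, x5 ≥ 0.
The cheapest feasible vertex uses only heavy naphtha, ethanol; FCC naphtha, light naphtha, reformate are not used. Binding constraints: energy and oxygenate mass.
Optimal quantities: heavy naphtha = 2.83316 barrels, ethanol = 1.18607 barrels.
Hence cost = 91.04·2.83316 + 159.02·1.18607 = $446.5397.

$446.54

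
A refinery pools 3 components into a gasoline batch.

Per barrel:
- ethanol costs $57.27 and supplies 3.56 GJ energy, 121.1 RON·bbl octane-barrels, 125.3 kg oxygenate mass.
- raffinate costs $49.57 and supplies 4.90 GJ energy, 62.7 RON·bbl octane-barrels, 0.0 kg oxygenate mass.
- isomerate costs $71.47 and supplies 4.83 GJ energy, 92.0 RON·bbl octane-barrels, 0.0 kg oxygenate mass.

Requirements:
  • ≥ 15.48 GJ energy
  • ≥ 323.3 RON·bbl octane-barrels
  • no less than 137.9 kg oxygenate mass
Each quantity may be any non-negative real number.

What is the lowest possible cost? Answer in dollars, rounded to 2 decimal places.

$191.83

This is a linear program. Let x1 = barrels of ethanol, x2 = barrels of raffinate, x3 = barrels of isomerate.
Minimise 57.27x1 + 49.57x2 + 71.47x3 with:
  3.56x1 + 4.9x2 + 4.83x3 ≥ 15.48   (energy)
  121.1x1 + 62.7x2 + 92x3 ≥ 323.3   (octane-barrels)
  125.3x1 ≥ 137.9   (oxygenate mass)
  x1, x2, x3 ≥ 0.
At the optimum only ethanol, raffinate are positive (isomerate = 0). The energy and octane-barrels requirements are met with equality.
So ethanol = 1.6575 barrels, raffinate = 1.955 barrels.
Total cost: 57.27·1.6575 + 49.57·1.955 = 191.8344.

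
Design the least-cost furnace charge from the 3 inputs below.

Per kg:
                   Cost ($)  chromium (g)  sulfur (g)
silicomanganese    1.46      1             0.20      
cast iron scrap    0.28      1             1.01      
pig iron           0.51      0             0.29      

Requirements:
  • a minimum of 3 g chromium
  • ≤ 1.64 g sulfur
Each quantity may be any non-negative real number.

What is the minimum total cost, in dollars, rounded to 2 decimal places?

Treat it as an LP. Let x1 = kg of silicomanganese, x2 = kg of cast iron scrap, x3 = kg of pig iron.
Minimise 1.46x1 + 0.28x2 + 0.51x3 s.t.:
  1x1 + 1x2 ≥ 3   (chromium)
  0.2x1 + 1.01x2 + 0.29x3 ≤ 1.64   (sulfur)
  x1, x2, x3 ≥ 0.
At the optimum only silicomanganese, cast iron scrap are positive (pig iron = 0). Binding constraints: chromium and sulfur.
So silicomanganese = 1.716 kg, cast iron scrap = 1.284 kg.
Cost = 1.46·1.716 + 0.28·1.284 = 2.8649.

$2.86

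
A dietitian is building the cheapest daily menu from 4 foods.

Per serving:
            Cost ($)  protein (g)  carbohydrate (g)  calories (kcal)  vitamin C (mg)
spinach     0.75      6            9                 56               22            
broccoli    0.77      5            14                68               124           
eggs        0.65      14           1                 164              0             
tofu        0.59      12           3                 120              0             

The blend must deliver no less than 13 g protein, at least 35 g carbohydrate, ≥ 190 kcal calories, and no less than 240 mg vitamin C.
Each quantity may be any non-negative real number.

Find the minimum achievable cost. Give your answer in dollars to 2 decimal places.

$2.00

Set it up as a linear program. Let x1 = servings of spinach, x2 = servings of broccoli, x3 = servings of eggs, x4 = servings of tofu.
Minimize 0.75x1 + 0.77x2 + 0.65x3 + 0.59x4 s.t.:
  6x1 + 5x2 + 14x3 + 12x4 ≥ 13   (protein)
  9x1 + 14x2 + 1x3 + 3x4 ≥ 35   (carbohydrate)
  56x1 + 68x2 + 164x3 + 120x4 ≥ 190   (calories)
  22x1 + 124x2 ≥ 240   (vitamin C)
  x1, x2, x3, x4 ≥ 0.
The cheapest feasible vertex uses only broccoli, eggs; spinach, tofu are not used. There the carbohydrate and calories constraints are tight.
That vertex is x2 = 2.491, x3 = 0.1257.
Objective = 0.77·2.491 + 0.65·0.1257 = 1.9998.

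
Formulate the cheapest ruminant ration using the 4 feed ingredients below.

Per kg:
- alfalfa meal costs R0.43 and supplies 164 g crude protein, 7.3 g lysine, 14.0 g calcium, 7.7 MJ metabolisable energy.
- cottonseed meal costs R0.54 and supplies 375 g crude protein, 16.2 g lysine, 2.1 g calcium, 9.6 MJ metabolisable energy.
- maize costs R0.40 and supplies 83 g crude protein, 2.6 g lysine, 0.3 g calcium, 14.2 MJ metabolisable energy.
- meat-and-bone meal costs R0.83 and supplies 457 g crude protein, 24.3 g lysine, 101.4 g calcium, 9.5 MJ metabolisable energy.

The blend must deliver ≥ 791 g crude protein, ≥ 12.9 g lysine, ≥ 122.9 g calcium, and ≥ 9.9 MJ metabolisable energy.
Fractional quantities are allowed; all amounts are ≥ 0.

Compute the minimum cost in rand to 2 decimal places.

Let x1 = kg of alfalfa meal, x2 = kg of cottonseed meal, x3 = kg of maize, x4 = kg of meat-and-bone meal.
Minimize 0.43x1 + 0.54x2 + 0.4x3 + 0.83x4 with:
  164x1 + 375x2 + 83x3 + 457x4 ≥ 791   (crude protein)
  7.3x1 + 16.2x2 + 2.6x3 + 24.3x4 ≥ 12.9   (lysine)
  14x1 + 2.1x2 + 0.3x3 + 101.4x4 ≥ 122.9   (calcium)
  7.7x1 + 9.6x2 + 14.2x3 + 9.5x4 ≥ 9.9   (metabolisable energy)
  x1, x2, x3, x4 ≥ 0.
The optimal basis is {cottonseed meal, meat-and-bone meal}; alfalfa meal, maize drop out. The crude protein and calcium requirements are met with equality.
Optimal quantities: cottonseed meal = 0.6486 kg, meat-and-bone meal = 1.199 kg.
Hence cost = 0.54·0.6486 + 0.83·1.199 = R1.3454.

R1.35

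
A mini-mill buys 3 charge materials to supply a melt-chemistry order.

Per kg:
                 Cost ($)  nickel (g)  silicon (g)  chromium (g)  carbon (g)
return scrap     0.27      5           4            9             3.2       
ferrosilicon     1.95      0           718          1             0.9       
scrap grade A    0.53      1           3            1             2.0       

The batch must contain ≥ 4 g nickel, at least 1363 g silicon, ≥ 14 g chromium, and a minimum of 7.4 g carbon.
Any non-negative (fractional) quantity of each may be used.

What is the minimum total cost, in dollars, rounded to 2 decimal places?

Set it up as a linear program. Let x1 = kg of return scrap, x2 = kg of ferrosilicon, x3 = kg of scrap grade A.
min 0.27x1 + 1.95x2 + 0.53x3 with:
  5x1 + 1x3 ≥ 4   (nickel)
  4x1 + 718x2 + 3x3 ≥ 1363   (silicon)
  9x1 + 1x2 + 1x3 ≥ 14   (chromium)
  3.2x1 + 0.9x2 + 2x3 ≥ 7.4   (carbon)
  x1, x2, x3 ≥ 0.
At the optimum only return scrap, ferrosilicon are positive (scrap grade A = 0). There the silicon and carbon constraints are tight.
Solving gives x1 = 1.781, x2 = 1.888.
Total cost: 0.27·1.781 + 1.95·1.888 = 4.1625.

$4.16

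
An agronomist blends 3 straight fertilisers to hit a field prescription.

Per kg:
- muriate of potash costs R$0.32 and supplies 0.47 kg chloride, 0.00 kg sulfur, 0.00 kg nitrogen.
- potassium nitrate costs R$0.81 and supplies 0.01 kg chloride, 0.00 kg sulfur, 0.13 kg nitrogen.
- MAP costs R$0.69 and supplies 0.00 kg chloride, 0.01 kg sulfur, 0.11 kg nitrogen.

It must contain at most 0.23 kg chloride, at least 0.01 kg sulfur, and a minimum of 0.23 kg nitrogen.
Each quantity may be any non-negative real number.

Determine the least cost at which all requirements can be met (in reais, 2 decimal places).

R$1.44

This is a linear program. Let x1 = kg of muriate of potash, x2 = kg of potassium nitrate, x3 = kg of MAP.
min 0.32x1 + 0.81x2 + 0.69x3 s.t.:
  0.47x1 + 0.01x2 ≤ 0.23   (chloride)
  0.01x3 ≥ 0.01   (sulfur)
  0.13x2 + 0.11x3 ≥ 0.23   (nitrogen)
  x1, x2, x3 ≥ 0.
The optimal basis is {potassium nitrate, MAP}; muriate of potash drops out. Binding constraints: sulfur and nitrogen.
So potassium nitrate = 0.9231 kg, MAP = 1 kg.
Objective = 0.81·0.9231 + 0.69·1 = 1.4377.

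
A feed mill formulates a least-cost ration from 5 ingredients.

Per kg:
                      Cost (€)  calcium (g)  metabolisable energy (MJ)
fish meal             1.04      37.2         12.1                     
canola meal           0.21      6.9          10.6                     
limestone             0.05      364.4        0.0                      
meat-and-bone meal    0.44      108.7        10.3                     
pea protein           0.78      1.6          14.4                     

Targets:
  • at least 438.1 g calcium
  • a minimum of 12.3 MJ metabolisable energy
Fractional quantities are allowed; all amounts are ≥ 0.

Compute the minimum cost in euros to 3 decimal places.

€0.303

Treat it as an LP. Let x1 = kg of fish meal, x2 = kg of canola meal, x3 = kg of limestone, x4 = kg of meat-and-bone meal, x5 = kg of pea protein.
min 1.04x1 + 0.21x2 + 0.05x3 + 0.44x4 + 0.78x5 s.t.:
  37.2x1 + 6.9x2 + 364.4x3 + 108.7x4 + 1.6x5 ≥ 438.1   (calcium)
  12.1x1 + 10.6x2 + 10.3x4 + 14.4x5 ≥ 12.3   (metabolisable energy)
  x1, x2, x3, x4, x5 ≥ 0.
The cheapest feasible vertex uses only canola meal, limestone; fish meal, meat-and-bone meal, pea protein are not used. The calcium and metabolisable energy requirements are met with equality.
So canola meal = 1.16 kg, limestone = 1.18 kg.
Cost = 0.21·1.16 + 0.05·1.18 = 0.30260.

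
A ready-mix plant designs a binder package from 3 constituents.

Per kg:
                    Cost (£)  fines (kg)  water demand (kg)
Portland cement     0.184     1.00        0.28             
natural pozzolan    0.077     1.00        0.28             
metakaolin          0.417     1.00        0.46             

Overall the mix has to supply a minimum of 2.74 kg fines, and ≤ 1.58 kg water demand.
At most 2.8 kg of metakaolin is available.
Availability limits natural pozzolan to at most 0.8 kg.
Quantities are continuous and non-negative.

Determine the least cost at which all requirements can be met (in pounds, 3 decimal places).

£0.419

Let x1 = kg of Portland cement, x2 = kg of natural pozzolan, x3 = kg of metakaolin.
Minimise 0.184x1 + 0.077x2 + 0.417x3 with:
  1x1 + 1x2 + 1x3 ≥ 2.74   (fines)
  0.28x1 + 0.28x2 + 0.46x3 ≤ 1.58   (water demand)
  x3 ≤ 2.8
  x2 ≤ 0.8
  x1, x2, x3 ≥ 0.
At the optimum only Portland cement, natural pozzolan are positive (metakaolin = 0). Binding constraints: fines and the natural pozzolan cap.
Optimal quantities: Portland cement = 1.94 kg, natural pozzolan = 0.8 kg.
Hence cost = 0.184·1.94 + 0.077·0.8 = £0.41856.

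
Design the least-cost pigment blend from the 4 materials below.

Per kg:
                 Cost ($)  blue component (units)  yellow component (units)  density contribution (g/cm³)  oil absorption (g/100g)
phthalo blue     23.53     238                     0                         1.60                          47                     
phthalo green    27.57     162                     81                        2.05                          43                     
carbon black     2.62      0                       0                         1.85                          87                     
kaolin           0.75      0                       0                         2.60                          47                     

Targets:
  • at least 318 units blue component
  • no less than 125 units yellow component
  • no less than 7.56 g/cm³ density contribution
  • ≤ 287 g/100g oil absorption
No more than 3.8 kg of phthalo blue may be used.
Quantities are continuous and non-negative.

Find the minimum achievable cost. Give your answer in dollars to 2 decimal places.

Treat it as an LP. Let x1 = kg of phthalo blue, x2 = kg of phthalo green, x3 = kg of carbon black, x4 = kg of kaolin.
Minimise 23.53x1 + 27.57x2 + 2.62x3 + 0.75x4 subject to:
  238x1 + 162x2 ≥ 318   (blue component)
  81x2 ≥ 125   (yellow component)
  1.6x1 + 2.05x2 + 1.85x3 + 2.6x4 ≥ 7.56   (density contribution)
  47x1 + 43x2 + 87x3 + 47x4 ≤ 287   (oil absorption)
  x1 ≤ 3.8
  x1, x2, x3, x4 ≥ 0.
The optimal basis is {phthalo blue, phthalo green, kaolin}; carbon black drops out. There the blue component, yellow component, density contribution constraints are tight.
Optimal quantities: phthalo blue = 0.28571 kg, phthalo green = 1.5432 kg, kaolin = 1.5151 kg.
Cost = 23.53·0.28571 + 27.57·1.5432 + 0.75·1.5151 = 50.4051.

$50.41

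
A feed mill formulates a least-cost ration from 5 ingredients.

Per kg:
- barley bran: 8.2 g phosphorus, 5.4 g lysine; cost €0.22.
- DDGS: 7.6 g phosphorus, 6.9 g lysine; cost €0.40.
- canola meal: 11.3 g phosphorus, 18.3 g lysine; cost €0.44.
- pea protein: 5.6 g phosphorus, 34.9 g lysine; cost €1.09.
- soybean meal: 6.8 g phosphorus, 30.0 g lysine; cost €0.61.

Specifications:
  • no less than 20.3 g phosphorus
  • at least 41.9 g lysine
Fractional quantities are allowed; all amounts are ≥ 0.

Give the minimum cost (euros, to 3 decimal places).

€0.955

This is a linear program. Let x1 = kg of barley bran, x2 = kg of DDGS, x3 = kg of canola meal, x4 = kg of pea protein, x5 = kg of soybean meal.
min 0.22x1 + 0.4x2 + 0.44x3 + 1.09x4 + 0.61x5 s.t.:
  8.2x1 + 7.6x2 + 11.3x3 + 5.6x4 + 6.8x5 ≥ 20.3   (phosphorus)
  5.4x1 + 6.9x2 + 18.3x3 + 34.9x4 + 30x5 ≥ 41.9   (lysine)
  x1, x2, x3, x4, x5 ≥ 0.
At the optimum only canola meal, soybean meal are positive (barley bran, DDGS, pea protein = 0). There the phosphorus and lysine constraints are tight.
So canola meal = 1.5104 kg, soybean meal = 0.4753 kg.
Objective = 0.44·1.5104 + 0.61·0.4753 = 0.95451.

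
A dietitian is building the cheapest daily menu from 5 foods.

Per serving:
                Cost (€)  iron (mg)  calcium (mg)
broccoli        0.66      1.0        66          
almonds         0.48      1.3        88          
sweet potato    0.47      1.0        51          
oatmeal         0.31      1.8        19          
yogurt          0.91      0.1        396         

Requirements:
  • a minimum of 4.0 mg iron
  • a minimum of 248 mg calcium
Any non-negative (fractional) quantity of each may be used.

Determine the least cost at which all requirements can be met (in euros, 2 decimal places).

Let x1 = servings of broccoli, x2 = servings of almonds, x3 = servings of sweet potato, x4 = servings of oatmeal, x5 = servings of yogurt.
min 0.66x1 + 0.48x2 + 0.47x3 + 0.31x4 + 0.91x5 with:
  1x1 + 1.3x2 + 1x3 + 1.8x4 + 0.1x5 ≥ 4   (iron)
  66x1 + 88x2 + 51x3 + 19x4 + 396x5 ≥ 248   (calcium)
  x1, x2, x3, x4, x5 ≥ 0.
The optimal basis is {oatmeal, yogurt}; broccoli, almonds, sweet potato drop out. There the iron and calcium constraints are tight.
Solving gives x4 = 2.193, x5 = 0.521.
Cost = 0.31·2.193 + 0.91·0.521 = 1.1539.

€1.15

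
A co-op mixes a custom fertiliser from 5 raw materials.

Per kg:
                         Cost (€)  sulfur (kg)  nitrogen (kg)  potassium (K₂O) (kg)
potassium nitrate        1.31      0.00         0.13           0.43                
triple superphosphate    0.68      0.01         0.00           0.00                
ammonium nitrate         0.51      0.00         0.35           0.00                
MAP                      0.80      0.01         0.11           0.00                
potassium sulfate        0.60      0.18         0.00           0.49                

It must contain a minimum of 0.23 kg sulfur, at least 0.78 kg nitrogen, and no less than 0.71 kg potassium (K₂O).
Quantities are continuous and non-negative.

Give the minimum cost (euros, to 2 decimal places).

This is a linear program. Let x1 = kg of potassium nitrate, x2 = kg of triple superphosphate, x3 = kg of ammonium nitrate, x4 = kg of MAP, x5 = kg of potassium sulfate.
min 1.31x1 + 0.68x2 + 0.51x3 + 0.8x4 + 0.6x5 with:
  0.01x2 + 0.01x4 + 0.18x5 ≥ 0.23   (sulfur)
  0.13x1 + 0.35x3 + 0.11x4 ≥ 0.78   (nitrogen)
  0.43x1 + 0.49x5 ≥ 0.71   (potassium (K₂O))
  x1, x2, x3, x4, x5 ≥ 0.
At the optimum only ammonium nitrate, potassium sulfate are positive (potassium nitrate, triple superphosphate, MAP = 0). The nitrogen and potassium (K₂O) requirements are met with equality.
That vertex is x3 = 2.229, x5 = 1.449.
Hence cost = 0.51·2.229 + 0.6·1.449 = €2.0062.

€2.01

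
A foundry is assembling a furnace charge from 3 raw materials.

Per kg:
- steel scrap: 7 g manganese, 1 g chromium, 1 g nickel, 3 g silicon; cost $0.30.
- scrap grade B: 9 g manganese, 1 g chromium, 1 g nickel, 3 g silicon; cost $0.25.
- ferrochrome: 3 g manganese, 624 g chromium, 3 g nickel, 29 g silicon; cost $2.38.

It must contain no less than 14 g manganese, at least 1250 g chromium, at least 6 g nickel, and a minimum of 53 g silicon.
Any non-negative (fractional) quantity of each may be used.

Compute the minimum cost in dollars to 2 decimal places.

$4.99

Let x1 = kg of steel scrap, x2 = kg of scrap grade B, x3 = kg of ferrochrome.
min 0.3x1 + 0.25x2 + 2.38x3 s.t.:
  7x1 + 9x2 + 3x3 ≥ 14   (manganese)
  1x1 + 1x2 + 624x3 ≥ 1250   (chromium)
  1x1 + 1x2 + 3x3 ≥ 6   (nickel)
  3x1 + 3x2 + 29x3 ≥ 53   (silicon)
  x1, x2, x3 ≥ 0.
The minimum-cost mix takes nothing from steel scrap — only scrap grade B, ferrochrome. There the manganese and chromium constraints are tight.
Solving gives x2 = 0.8883, x3 = 2.002.
Objective = 0.25·0.8883 + 2.38·2.002 = 4.9868.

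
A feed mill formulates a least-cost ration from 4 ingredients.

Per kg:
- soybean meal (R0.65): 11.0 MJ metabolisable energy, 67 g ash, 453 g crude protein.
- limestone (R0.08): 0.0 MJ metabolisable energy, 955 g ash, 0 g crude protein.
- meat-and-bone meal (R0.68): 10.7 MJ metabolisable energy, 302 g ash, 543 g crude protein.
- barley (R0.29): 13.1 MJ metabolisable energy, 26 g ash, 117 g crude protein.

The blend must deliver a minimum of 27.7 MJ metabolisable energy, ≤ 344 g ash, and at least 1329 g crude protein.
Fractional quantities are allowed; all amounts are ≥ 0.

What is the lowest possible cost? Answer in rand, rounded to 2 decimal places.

Set it up as a linear program. Let x1 = kg of soybean meal, x2 = kg of limestone, x3 = kg of meat-and-bone meal, x4 = kg of barley.
min 0.65x1 + 0.08x2 + 0.68x3 + 0.29x4 s.t.:
  11x1 + 10.7x3 + 13.1x4 ≥ 27.7   (metabolisable energy)
  67x1 + 955x2 + 302x3 + 26x4 ≤ 344   (ash)
  453x1 + 543x3 + 117x4 ≥ 1329   (crude protein)
  x1, x2, x3, x4 ≥ 0.
The cheapest feasible vertex uses only soybean meal, meat-and-bone meal; limestone, barley are not used. There the ash and crude protein constraints are tight.
Optimal quantities: soybean meal = 2.137 kg, meat-and-bone meal = 0.6651 kg.
Objective = 0.65·2.137 + 0.68·0.6651 = 1.8413.

R1.84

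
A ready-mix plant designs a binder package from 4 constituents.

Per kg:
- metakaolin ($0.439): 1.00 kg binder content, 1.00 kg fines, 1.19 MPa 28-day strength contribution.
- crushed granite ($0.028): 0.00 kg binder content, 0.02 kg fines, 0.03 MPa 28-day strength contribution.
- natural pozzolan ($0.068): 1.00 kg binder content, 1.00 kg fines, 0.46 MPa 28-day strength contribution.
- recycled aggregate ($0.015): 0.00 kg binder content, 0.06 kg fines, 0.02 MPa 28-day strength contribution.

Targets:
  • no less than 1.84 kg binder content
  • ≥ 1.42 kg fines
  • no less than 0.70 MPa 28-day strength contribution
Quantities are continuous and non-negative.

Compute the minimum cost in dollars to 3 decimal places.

$0.125

Set it up as a linear program. Let x1 = kg of metakaolin, x2 = kg of crushed granite, x3 = kg of natural pozzolan, x4 = kg of recycled aggregate.
Minimise 0.439x1 + 0.028x2 + 0.068x3 + 0.015x4 subject to:
  1x1 + 1x3 ≥ 1.84   (binder content)
  1x1 + 0.02x2 + 1x3 + 0.06x4 ≥ 1.42   (fines)
  1.19x1 + 0.03x2 + 0.46x3 + 0.02x4 ≥ 0.7   (28-day strength contribution)
  x1, x2, x3, x4 ≥ 0.
The cheapest feasible vertex uses only natural pozzolan; metakaolin, crushed granite, recycled aggregate are not used. The binder content requirement is met with equality.
So natural pozzolan = 1.84 kg.
Total cost: 0.068·1.84 = 0.12512.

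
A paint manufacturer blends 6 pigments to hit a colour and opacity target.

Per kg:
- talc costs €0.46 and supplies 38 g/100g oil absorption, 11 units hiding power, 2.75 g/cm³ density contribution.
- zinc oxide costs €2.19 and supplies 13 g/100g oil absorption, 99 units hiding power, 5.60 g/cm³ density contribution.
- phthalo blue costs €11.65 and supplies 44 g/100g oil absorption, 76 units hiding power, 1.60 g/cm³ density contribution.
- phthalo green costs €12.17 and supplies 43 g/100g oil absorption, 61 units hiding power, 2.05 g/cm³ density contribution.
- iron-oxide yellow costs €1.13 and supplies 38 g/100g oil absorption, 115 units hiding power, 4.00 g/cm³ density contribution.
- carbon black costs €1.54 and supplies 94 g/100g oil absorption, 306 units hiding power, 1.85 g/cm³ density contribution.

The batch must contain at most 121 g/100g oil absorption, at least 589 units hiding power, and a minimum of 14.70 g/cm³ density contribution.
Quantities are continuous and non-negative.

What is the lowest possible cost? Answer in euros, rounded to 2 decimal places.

€8.79

Let x1 = kg of talc, x2 = kg of zinc oxide, x3 = kg of phthalo blue, x4 = kg of phthalo green, x5 = kg of iron-oxide yellow, x6 = kg of carbon black.
Minimise 0.46x1 + 2.19x2 + 11.65x3 + 12.17x4 + 1.13x5 + 1.54x6 s.t.:
  38x1 + 13x2 + 44x3 + 43x4 + 38x5 + 94x6 ≤ 121   (oil absorption)
  11x1 + 99x2 + 76x3 + 61x4 + 115x5 + 306x6 ≥ 589   (hiding power)
  2.75x1 + 5.6x2 + 1.6x3 + 2.05x4 + 4x5 + 1.85x6 ≥ 14.7   (density contribution)
  x1, x2, x3, x4, x5, x6 ≥ 0.
The minimum-cost mix takes nothing from talc, phthalo blue, phthalo green, iron-oxide yellow — only zinc oxide, carbon black. The oil absorption and hiding power requirements are met with equality.
Solving gives x2 = 3.442, x6 = 0.8112.
Cost = 2.19·3.442 + 1.54·0.8112 = 8.7872.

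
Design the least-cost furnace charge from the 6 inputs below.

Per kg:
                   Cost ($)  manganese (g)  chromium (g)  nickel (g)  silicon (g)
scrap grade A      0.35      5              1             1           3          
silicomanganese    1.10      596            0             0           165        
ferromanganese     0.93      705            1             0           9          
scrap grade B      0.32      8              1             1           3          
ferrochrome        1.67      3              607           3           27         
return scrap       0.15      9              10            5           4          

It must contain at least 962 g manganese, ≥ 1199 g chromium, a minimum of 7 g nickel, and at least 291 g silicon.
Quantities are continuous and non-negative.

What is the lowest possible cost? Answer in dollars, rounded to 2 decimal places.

$5.03

Let x1 = kg of scrap grade A, x2 = kg of silicomanganese, x3 = kg of ferromanganese, x4 = kg of scrap grade B, x5 = kg of ferrochrome, x6 = kg of return scrap.
min 0.35x1 + 1.1x2 + 0.93x3 + 0.32x4 + 1.67x5 + 0.15x6 subject to:
  5x1 + 596x2 + 705x3 + 8x4 + 3x5 + 9x6 ≥ 962   (manganese)
  1x1 + 1x3 + 1x4 + 607x5 + 10x6 ≥ 1199   (chromium)
  1x1 + 1x4 + 3x5 + 5x6 ≥ 7   (nickel)
  3x1 + 165x2 + 9x3 + 3x4 + 27x5 + 4x6 ≥ 291   (silicon)
  x1, x2, x3, x4, x5, x6 ≥ 0.
The optimal basis is {silicomanganese, ferromanganese, ferrochrome, return scrap}; scrap grade A, scrap grade B drop out. The manganese, chromium, nickel, silicon requirements are met with equality.
So silicomanganese = 1.428 kg, ferromanganese = 0.1463 kg, ferrochrome = 1.971 kg, return scrap = 0.2171 kg.
Total cost: 1.1·1.428 + 0.93·0.1463 + 1.67·1.971 + 0.15·0.2171 = 5.0310.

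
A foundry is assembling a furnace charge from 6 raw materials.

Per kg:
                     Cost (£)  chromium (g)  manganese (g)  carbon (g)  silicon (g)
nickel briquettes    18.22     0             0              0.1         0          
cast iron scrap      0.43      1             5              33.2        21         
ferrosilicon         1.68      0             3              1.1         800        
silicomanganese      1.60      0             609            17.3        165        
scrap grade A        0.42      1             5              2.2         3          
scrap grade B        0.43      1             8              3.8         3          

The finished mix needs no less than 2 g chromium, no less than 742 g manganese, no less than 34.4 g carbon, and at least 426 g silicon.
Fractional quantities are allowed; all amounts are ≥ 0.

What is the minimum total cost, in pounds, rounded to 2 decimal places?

This is a linear program. Let x1 = kg of nickel briquettes, x2 = kg of cast iron scrap, x3 = kg of ferrosilicon, x4 = kg of silicomanganese, x5 = kg of scrap grade A, x6 = kg of scrap grade B.
Minimize 18.22x1 + 0.43x2 + 1.68x3 + 1.6x4 + 0.42x5 + 0.43x6 s.t.:
  1x2 + 1x5 + 1x6 ≥ 2   (chromium)
  5x2 + 3x3 + 609x4 + 5x5 + 8x6 ≥ 742   (manganese)
  0.1x1 + 33.2x2 + 1.1x3 + 17.3x4 + 2.2x5 + 3.8x6 ≥ 34.4   (carbon)
  21x2 + 800x3 + 165x4 + 3x5 + 3x6 ≥ 426   (silicon)
  x1, x2, x3, x4, x5, x6 ≥ 0.
At the optimum only cast iron scrap, ferrosilicon, silicomanganese are positive (nickel briquettes, scrap grade A, scrap grade B = 0). The chromium, manganese, silicon requirements are met with equality.
Optimal quantities: cast iron scrap = 2 kg, ferrosilicon = 0.2323 kg, silicomanganese = 1.201 kg.
Total cost: 0.43·2 + 1.68·0.2323 + 1.6·1.201 = 3.1719.

£3.17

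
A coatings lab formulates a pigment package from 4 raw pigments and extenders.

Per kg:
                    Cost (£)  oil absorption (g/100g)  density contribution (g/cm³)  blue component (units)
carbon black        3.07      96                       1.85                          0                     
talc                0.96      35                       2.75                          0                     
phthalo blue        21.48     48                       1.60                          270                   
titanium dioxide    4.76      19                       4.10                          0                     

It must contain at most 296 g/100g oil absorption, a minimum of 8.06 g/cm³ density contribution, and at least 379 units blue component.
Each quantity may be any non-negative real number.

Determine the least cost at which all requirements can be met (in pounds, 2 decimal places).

£32.18

Let x1 = kg of carbon black, x2 = kg of talc, x3 = kg of phthalo blue, x4 = kg of titanium dioxide.
min 3.07x1 + 0.96x2 + 21.48x3 + 4.76x4 subject to:
  96x1 + 35x2 + 48x3 + 19x4 ≤ 296   (oil absorption)
  1.85x1 + 2.75x2 + 1.6x3 + 4.1x4 ≥ 8.06   (density contribution)
  270x3 ≥ 379   (blue component)
  x1, x2, x3, x4 ≥ 0.
The cheapest feasible vertex uses only talc, phthalo blue; carbon black, titanium dioxide are not used. There the density contribution and blue component constraints are tight.
So talc = 2.1142 kg, phthalo blue = 1.4037 kg.
Objective = 0.96·2.1142 + 21.48·1.4037 = 32.1811.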